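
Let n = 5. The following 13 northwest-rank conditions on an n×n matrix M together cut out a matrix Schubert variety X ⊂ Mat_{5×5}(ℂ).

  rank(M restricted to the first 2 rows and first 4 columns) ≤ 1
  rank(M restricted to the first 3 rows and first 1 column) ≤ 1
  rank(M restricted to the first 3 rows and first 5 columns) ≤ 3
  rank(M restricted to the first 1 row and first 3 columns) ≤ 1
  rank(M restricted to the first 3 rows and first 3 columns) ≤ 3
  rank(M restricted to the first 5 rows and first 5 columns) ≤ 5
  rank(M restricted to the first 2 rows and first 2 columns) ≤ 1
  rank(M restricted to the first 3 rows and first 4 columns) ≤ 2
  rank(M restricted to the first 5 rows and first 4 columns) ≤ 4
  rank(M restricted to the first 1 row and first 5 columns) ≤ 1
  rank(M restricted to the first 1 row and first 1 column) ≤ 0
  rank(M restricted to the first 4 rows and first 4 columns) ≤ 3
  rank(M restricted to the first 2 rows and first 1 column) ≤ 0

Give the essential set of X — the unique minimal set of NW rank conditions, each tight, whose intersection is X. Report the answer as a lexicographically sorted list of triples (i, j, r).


Computing R[i][j] = min implied NW-rank bound (n=5, 13 conditions):

  i=1: 0, 1, 1, 1, 1
  i=2: 0, 1, 1, 1, 2
  i=3: 1, 2, 2, 2, 3
  i=4: 1, 2, 3, 3, 4
  i=5: 1, 2, 3, 4, 5

reading off 1-entries of Δ²R: w = (2, 5, 1, 3, 4).

ℓ(w)=4; the 2 essential cells (i,j,r):

[(2, 1, 0), (2, 4, 1)]


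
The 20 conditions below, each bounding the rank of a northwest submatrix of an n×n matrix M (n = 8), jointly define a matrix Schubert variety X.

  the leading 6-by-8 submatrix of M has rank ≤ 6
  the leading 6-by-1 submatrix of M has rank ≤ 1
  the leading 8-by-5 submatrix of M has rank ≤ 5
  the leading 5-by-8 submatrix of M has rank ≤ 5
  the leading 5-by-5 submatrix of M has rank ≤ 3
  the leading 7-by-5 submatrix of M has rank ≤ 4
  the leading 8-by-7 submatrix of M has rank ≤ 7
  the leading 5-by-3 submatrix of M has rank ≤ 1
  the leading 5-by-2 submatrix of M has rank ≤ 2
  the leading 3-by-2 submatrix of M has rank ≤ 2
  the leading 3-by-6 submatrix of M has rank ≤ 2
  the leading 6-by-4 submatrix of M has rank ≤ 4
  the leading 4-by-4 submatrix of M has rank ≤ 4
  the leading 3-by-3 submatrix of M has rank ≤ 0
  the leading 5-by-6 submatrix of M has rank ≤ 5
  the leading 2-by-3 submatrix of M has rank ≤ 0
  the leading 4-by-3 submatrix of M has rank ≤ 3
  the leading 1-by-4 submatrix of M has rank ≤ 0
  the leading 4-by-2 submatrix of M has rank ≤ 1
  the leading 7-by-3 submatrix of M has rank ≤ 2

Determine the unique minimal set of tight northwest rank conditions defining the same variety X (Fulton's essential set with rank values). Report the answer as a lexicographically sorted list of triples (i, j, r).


Computing R[i][j] = min implied NW-rank bound (n=8, 20 conditions):

  R[1]: 0 | 0 | 0 | 0 | 1 | 1 | 1 | 1
  R[2]: 0 | 0 | 0 | 1 | 2 | 2 | 2 | 2
  R[3]: 0 | 0 | 0 | 1 | 2 | 2 | 3 | 3
  R[4]: 1 | 1 | 1 | 2 | 3 | 3 | 4 | 4
  R[5]: 1 | 1 | 1 | 2 | 3 | 4 | 5 | 5
  R[6]: 1 | 2 | 2 | 3 | 4 | 5 | 6 | 6
  R[7]: 1 | 2 | 2 | 3 | 4 | 5 | 6 | 7
  R[8]: 1 | 2 | 3 | 4 | 5 | 6 | 7 | 8

so w = (5, 4, 7, 1, 6, 2, 8, 3).

|D(w)|=14, |Ess(w)|=5:

[(1, 4, 0), (3, 3, 0), (3, 6, 2), (5, 3, 1), (7, 3, 2)]


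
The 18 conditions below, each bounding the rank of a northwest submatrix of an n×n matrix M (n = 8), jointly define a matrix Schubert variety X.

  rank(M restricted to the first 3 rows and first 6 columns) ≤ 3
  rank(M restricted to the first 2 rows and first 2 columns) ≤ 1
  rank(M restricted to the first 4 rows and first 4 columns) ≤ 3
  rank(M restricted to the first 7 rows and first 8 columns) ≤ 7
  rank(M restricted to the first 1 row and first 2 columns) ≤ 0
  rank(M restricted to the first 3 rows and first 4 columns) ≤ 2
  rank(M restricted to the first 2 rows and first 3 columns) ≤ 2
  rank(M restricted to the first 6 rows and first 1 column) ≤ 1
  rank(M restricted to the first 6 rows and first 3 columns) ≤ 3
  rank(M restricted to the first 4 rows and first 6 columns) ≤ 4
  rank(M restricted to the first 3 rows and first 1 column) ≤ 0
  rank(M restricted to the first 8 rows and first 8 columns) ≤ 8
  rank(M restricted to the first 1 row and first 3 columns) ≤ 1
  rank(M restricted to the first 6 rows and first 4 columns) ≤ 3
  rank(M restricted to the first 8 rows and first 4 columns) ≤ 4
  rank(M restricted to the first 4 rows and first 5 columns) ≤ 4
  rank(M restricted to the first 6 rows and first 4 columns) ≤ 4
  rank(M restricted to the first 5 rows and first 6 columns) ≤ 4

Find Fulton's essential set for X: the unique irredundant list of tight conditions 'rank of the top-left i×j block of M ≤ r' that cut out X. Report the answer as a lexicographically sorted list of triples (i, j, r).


Computing R[i][j] = min implied NW-rank bound (n=8, 18 conditions):

  row 1: 0, 0, 1, 1, 1, 1, 1, 1
  row 2: 0, 1, 2, 2, 2, 2, 2, 2
  row 3: 0, 1, 2, 2, 3, 3, 3, 3
  row 4: 1, 2, 3, 3, 4, 4, 4, 4
  row 5: 1, 2, 3, 3, 4, 4, 5, 5
  row 6: 1, 2, 3, 3, 4, 5, 6, 6
  row 7: 1, 2, 3, 4, 5, 6, 7, 7
  row 8: 1, 2, 3, 4, 5, 6, 7, 8

so w = (3, 2, 5, 1, 7, 6, 4, 8).

5 SE-corners of the 8-cell Rothe diagram give Ess(w):

[(1, 2, 0), (3, 1, 0), (3, 4, 2), (5, 6, 4), (6, 4, 3)]


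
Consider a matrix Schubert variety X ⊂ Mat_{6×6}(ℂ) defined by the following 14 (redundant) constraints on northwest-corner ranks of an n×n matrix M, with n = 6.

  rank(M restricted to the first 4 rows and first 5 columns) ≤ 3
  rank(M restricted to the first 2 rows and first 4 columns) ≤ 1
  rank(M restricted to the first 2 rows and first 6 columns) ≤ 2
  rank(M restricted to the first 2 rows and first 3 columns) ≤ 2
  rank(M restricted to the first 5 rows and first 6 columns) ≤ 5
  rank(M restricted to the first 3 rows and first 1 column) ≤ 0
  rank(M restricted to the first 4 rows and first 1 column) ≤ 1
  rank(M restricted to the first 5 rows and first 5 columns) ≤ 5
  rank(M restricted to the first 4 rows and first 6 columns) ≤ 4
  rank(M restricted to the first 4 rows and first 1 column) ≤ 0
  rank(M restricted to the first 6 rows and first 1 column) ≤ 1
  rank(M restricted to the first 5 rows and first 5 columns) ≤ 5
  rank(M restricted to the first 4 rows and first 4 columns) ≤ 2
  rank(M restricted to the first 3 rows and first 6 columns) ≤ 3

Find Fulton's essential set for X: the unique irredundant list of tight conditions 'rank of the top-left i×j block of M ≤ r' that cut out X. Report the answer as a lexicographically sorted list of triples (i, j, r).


Computing R[i][j] = min implied NW-rank bound (n=6, 14 conditions):

  R[1]: 0 1 1 1 1 1
  R[2]: 0 1 1 1 2 2
  R[3]: 0 1 2 2 3 3
  R[4]: 0 1 2 2 3 4
  R[5]: 1 2 3 3 4 5
  R[6]: 1 2 3 4 5 6

giving w = (2, 5, 3, 6, 1, 4) via Δ²R.

D(w) has 7 cells with 3 SE-corners; essential set:

[(2, 4, 1), (4, 1, 0), (4, 4, 2)]


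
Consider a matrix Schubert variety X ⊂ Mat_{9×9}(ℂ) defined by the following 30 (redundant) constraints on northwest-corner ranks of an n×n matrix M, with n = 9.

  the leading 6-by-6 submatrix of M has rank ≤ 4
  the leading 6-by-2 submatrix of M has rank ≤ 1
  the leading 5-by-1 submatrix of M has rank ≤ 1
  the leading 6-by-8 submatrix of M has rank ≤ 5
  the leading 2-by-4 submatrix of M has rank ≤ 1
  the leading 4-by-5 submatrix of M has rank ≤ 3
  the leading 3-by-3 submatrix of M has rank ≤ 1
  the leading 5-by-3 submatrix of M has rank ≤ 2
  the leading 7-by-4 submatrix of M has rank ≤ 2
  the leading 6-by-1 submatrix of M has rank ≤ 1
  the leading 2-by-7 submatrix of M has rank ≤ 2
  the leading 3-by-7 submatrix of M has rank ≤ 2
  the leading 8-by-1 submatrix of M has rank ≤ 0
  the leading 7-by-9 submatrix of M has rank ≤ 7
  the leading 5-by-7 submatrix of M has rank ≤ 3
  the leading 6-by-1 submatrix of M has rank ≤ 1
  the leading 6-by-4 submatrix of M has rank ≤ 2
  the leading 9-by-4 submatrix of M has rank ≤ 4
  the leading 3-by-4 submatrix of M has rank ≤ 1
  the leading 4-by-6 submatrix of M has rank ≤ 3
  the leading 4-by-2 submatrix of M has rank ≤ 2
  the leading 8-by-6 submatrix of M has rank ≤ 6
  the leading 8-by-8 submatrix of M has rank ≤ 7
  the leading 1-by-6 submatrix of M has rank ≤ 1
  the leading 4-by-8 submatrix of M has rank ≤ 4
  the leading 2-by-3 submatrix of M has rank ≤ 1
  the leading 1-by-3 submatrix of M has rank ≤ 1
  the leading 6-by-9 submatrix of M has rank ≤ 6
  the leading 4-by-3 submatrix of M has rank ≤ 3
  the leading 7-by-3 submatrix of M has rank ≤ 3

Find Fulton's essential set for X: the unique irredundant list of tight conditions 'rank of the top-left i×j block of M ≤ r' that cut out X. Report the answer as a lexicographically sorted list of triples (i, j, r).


Rank table r_w(9×9) implied by the 30 constraints:

  row 1: 0  1  1  1  1  1  1  1  1
  row 2: 0  1  1  1  2  2  2  2  2
  row 3: 0  1  1  1  2  2  2  3  3
  row 4: 0  1  2  2  3  3  3  4  4
  row 5: 0  1  2  2  3  3  3  4  5
  row 6: 0  1  2  2  3  4  4  5  6
  row 7: 0  1  2  2  3  4  5  6  7
  row 8: 0  1  2  3  4  5  6  7  8
  row 9: 1  2  3  4  5  6  7  8  9

hence w(1..9) = (2, 5, 8, 3, 9, 6, 7, 4, 1).

|D(w)|=19, |Ess(w)|=5:

[(3, 4, 1), (3, 7, 2), (5, 7, 3), (7, 4, 2), (8, 1, 0)]


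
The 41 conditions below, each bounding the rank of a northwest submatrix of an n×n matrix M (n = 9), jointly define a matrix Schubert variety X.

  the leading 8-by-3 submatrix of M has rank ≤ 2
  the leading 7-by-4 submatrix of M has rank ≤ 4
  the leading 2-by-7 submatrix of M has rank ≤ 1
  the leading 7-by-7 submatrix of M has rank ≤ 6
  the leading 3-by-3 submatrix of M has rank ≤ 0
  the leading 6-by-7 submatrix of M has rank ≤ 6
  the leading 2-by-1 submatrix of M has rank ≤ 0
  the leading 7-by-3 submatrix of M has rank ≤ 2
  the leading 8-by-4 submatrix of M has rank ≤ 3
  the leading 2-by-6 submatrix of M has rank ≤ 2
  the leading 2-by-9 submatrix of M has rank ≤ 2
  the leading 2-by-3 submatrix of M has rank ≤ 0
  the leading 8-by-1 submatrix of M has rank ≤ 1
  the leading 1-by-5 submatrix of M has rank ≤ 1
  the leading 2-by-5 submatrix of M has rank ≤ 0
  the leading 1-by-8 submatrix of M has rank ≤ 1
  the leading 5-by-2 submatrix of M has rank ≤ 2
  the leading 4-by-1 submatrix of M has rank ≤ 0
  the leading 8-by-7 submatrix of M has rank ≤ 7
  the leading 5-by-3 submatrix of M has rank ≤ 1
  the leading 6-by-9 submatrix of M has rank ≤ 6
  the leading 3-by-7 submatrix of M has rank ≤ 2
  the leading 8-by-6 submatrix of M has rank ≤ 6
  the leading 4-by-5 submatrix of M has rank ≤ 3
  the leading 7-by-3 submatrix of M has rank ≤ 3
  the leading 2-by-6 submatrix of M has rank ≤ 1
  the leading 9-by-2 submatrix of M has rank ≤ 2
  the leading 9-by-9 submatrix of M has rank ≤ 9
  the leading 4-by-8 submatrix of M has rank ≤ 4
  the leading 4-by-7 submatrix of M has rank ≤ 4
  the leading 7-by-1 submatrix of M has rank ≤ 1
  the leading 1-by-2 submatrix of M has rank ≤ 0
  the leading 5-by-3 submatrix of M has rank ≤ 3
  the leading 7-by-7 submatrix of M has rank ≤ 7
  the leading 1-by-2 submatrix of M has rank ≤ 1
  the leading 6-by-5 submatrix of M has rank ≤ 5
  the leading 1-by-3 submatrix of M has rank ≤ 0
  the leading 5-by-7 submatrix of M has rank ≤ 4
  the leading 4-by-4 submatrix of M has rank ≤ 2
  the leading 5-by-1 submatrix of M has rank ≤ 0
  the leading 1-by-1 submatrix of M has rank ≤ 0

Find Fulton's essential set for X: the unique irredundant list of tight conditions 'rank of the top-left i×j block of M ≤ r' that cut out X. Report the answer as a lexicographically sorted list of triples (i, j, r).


Recovering R(i,j) via the rank-extension bound from the 41 conditions:

  R[1]: 0  0  0  0  0  1  1  1  1
  R[2]: 0  0  0  0  0  1  1  2  2
  R[3]: 0  0  0  1  1  2  2  3  3
  R[4]: 0  1  1  2  2  3  3  4  4
  R[5]: 0  1  1  2  3  4  4  5  5
  R[6]: 1  2  2  3  4  5  5  6  6
  R[7]: 1  2  2  3  4  5  6  7  7
  R[8]: 1  2  2  3  4  5  6  7  8
  R[9]: 1  2  3  4  5  6  7  8  9

giving w = (6, 8, 4, 2, 5, 1, 7, 9, 3) via Δ²R.

Fulton essential set (6 of the 19 Rothe cells):

[(2, 5, 0), (2, 7, 1), (3, 3, 0), (5, 1, 0), (5, 3, 1), (8, 3, 2)]


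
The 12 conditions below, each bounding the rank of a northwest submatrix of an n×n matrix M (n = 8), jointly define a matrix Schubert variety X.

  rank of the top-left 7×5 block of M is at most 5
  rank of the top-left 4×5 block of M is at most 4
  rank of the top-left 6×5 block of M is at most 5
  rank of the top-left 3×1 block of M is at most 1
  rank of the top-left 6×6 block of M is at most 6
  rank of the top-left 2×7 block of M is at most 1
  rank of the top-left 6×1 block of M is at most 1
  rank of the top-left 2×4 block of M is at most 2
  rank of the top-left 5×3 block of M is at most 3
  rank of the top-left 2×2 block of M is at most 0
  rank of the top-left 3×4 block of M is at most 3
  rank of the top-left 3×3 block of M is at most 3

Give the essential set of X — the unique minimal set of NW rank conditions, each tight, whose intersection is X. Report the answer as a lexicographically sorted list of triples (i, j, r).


Recovering R(i,j) via the rank-extension bound from the 12 conditions:

  R[1]: 0 0 1 1 1 1 1 1
  R[2]: 0 0 1 1 1 1 1 2
  R[3]: 1 1 2 2 2 2 2 3
  R[4]: 1 2 3 3 3 3 3 4
  R[5]: 1 2 3 4 4 4 4 5
  R[6]: 1 2 3 4 5 5 5 6
  R[7]: 1 2 3 4 5 6 6 7
  R[8]: 1 2 3 4 5 6 7 8

the unique w with this rank table is (3, 8, 1, 2, 4, 5, 6, 7).

D(w) has 8 cells with 2 SE-corners; essential set:

[(2, 2, 0), (2, 7, 1)]


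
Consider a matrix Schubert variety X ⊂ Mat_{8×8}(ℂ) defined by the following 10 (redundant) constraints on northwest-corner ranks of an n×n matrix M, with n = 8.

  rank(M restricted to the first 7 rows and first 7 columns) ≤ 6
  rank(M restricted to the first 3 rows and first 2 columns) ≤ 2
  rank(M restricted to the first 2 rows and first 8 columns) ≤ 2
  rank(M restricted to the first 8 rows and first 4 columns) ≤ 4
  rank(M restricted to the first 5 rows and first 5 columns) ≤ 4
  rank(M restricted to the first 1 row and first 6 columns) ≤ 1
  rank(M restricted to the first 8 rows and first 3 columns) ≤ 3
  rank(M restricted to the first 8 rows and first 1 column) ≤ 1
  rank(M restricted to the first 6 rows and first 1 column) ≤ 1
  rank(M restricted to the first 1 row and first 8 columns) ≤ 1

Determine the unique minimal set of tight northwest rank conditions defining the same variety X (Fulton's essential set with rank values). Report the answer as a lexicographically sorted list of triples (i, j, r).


Recovering R(i,j) via the rank-extension bound from the 10 conditions:

  R[1]: 1  1  1  1  1  1  1  1
  R[2]: 1  2  2  2  2  2  2  2
  R[3]: 1  2  3  3  3  3  3  3
  R[4]: 1  2  3  4  4  4  4  4
  R[5]: 1  2  3  4  4  5  5  5
  R[6]: 1  2  3  4  5  6  6  6
  R[7]: 1  2  3  4  5  6  6  7
  R[8]: 1  2  3  4  5  6  7  8

reading off 1-entries of Δ²R: w = (1, 2, 3, 4, 6, 5, 8, 7).

|D(w)|=2, |Ess(w)|=2:

[(5, 5, 4), (7, 7, 6)]


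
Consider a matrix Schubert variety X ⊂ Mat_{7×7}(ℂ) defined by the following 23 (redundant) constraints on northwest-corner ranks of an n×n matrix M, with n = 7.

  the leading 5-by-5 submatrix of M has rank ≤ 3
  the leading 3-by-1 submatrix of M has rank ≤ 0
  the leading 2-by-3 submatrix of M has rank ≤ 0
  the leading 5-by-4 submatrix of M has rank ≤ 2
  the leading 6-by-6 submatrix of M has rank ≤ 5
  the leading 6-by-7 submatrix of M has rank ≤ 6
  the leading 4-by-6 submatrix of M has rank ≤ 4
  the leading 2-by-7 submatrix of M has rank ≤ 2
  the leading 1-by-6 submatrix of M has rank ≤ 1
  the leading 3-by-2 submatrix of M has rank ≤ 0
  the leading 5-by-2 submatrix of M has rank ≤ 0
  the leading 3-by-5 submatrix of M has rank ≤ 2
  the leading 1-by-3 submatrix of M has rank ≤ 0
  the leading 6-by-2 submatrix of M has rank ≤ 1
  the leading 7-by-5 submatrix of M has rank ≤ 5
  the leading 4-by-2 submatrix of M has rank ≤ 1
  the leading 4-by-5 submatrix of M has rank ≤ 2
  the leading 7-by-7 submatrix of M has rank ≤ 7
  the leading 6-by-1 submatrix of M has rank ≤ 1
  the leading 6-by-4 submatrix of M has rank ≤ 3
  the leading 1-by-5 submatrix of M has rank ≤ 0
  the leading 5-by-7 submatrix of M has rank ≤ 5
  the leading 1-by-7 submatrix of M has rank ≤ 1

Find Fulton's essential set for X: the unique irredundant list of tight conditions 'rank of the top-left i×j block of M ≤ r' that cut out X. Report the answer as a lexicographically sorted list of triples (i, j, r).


Recovering R(i,j) via the rank-extension bound from the 23 conditions:

  row 1: 0  0  0  0  0  1  1
  row 2: 0  0  0  1  1  2  2
  row 3: 0  0  1  2  2  3  3
  row 4: 0  0  1  2  2  3  4
  row 5: 0  0  1  2  3  4  5
  row 6: 1  1  2  3  4  5  6
  row 7: 1  2  3  4  5  6  7

the unique w with this rank table is (6, 4, 3, 7, 5, 1, 2).

Rothe diagram D(w) (15 cells), 4 SE-corners (essential conditions):

[(1, 5, 0), (2, 3, 0), (4, 5, 2), (5, 2, 0)]


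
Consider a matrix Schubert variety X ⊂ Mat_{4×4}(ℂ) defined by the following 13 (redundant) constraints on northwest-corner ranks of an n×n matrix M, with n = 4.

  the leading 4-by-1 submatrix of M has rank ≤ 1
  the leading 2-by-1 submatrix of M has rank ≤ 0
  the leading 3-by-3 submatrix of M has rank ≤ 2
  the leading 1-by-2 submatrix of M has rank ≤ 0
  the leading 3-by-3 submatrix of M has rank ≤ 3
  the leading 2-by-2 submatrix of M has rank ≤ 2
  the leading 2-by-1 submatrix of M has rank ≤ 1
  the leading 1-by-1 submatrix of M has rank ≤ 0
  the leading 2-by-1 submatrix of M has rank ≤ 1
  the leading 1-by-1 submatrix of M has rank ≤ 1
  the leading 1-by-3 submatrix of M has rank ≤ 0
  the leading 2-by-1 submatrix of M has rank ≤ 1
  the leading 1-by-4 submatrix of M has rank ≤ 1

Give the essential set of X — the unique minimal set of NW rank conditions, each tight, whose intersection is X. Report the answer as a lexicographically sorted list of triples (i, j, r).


Rank table r_w(4×4) implied by the 13 constraints:

  R[1]: 0, 0, 0, 1
  R[2]: 0, 1, 1, 2
  R[3]: 1, 2, 2, 3
  R[4]: 1, 2, 3, 4

giving w = (4, 2, 1, 3) via Δ²R.

Rothe diagram D(w) (4 cells), 2 SE-corners (essential conditions):

[(1, 3, 0), (2, 1, 0)]


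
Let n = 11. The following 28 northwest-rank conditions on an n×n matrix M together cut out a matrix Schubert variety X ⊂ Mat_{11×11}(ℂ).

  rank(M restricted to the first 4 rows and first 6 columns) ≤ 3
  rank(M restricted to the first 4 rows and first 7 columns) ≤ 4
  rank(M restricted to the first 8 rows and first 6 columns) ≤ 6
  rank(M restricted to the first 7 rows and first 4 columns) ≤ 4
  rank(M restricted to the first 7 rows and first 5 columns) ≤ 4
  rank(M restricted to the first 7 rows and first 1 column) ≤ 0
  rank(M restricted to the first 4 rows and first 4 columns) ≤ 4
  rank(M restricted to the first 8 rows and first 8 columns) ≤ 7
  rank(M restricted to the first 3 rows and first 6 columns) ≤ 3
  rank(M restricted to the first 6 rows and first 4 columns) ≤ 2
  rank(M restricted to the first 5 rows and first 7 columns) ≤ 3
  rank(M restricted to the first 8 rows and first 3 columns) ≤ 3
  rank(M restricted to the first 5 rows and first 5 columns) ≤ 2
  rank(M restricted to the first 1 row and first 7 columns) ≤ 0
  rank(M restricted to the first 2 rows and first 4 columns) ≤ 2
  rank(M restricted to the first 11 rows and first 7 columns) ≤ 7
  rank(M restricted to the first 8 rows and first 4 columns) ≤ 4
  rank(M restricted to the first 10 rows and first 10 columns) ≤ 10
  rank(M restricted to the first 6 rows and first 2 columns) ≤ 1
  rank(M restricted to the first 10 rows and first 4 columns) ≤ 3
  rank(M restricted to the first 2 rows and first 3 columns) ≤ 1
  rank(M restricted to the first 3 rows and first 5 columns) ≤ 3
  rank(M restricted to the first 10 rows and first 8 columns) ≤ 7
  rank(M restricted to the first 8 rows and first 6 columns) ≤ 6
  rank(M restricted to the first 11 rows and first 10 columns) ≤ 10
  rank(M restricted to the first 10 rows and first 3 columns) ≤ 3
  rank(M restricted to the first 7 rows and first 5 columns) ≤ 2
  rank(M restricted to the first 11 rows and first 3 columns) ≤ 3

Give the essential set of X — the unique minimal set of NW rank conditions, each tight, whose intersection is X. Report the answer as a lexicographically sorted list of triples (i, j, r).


Rank table r_w(11×11) implied by the 28 constraints:

  0, 0, 0, 0, 0, 0, 0, 1, 1, 1, 1
  0, 1, 1, 1, 1, 1, 1, 2, 2, 2, 2
  0, 1, 2, 2, 2, 2, 2, 3, 3, 3, 3
  0, 1, 2, 2, 2, 3, 3, 4, 4, 4, 4
  0, 1, 2, 2, 2, 3, 3, 4, 5, 5, 5
  0, 1, 2, 2, 2, 3, 4, 5, 6, 6, 6
  0, 1, 2, 2, 2, 3, 4, 5, 6, 7, 7
  1, 2, 3, 3, 3, 4, 5, 6, 7, 8, 8
  1, 2, 3, 3, 4, 5, 6, 7, 8, 9, 9
  1, 2, 3, 3, 4, 5, 6, 7, 8, 9, 10
  1, 2, 3, 4, 5, 6, 7, 8, 9, 10, 11

giving w = (8, 2, 3, 6, 9, 7, 10, 1, 5, 11, 4) via Δ²R.

|D(w)|=24, |Ess(w)|=5:

[(1, 7, 0), (5, 7, 3), (7, 1, 0), (7, 5, 2), (10, 4, 3)]


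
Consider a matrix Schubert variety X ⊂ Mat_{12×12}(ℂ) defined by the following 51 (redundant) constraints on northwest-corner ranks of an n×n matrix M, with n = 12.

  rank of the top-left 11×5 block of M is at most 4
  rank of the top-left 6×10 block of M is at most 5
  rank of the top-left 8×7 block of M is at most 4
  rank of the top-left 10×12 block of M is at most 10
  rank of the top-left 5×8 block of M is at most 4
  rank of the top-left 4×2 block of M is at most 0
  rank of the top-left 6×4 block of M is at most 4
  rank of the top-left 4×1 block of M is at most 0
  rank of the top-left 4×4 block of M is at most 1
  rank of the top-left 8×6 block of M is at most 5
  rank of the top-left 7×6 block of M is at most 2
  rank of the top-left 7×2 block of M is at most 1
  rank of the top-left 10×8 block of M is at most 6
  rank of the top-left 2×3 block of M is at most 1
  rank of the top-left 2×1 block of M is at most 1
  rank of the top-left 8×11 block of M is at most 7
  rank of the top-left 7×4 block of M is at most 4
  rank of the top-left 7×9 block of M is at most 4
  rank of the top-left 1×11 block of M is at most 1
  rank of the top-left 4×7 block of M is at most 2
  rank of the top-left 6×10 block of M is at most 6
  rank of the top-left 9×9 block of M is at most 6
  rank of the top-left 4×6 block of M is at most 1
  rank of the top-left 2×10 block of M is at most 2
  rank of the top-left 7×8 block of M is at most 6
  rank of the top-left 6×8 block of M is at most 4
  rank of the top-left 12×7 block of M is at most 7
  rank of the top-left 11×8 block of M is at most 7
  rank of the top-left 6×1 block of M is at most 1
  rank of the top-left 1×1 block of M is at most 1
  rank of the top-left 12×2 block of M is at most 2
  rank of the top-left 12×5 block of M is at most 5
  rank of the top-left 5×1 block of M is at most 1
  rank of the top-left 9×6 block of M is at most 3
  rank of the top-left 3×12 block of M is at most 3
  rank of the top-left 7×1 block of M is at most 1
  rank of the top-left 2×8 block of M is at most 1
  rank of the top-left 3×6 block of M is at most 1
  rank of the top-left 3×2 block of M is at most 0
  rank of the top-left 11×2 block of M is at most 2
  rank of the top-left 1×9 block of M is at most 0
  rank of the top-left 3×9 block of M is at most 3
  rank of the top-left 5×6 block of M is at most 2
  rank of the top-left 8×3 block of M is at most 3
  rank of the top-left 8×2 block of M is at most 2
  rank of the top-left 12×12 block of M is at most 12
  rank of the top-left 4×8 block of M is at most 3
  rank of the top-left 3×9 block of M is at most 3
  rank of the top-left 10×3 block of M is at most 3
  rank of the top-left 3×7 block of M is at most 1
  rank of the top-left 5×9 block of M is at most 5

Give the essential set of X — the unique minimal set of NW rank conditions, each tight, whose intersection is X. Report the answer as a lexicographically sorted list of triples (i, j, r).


Recovering R(i,j) via the rank-extension bound from the 51 conditions:

  i=1: 0 0 0 0 0 0 0 0 0 1 1 1
  i=2: 0 0 1 1 1 1 1 1 1 2 2 2
  i=3: 0 0 1 1 1 1 1 2 2 3 3 3
  i=4: 0 0 1 1 1 1 2 3 3 4 4 4
  i=5: 1 1 2 2 2 2 3 4 4 5 5 5
  i=6: 1 1 2 2 2 2 3 4 4 5 6 6
  i=7: 1 1 2 2 2 2 3 4 4 5 6 7
  i=8: 1 2 3 3 3 3 4 5 5 6 7 8
  i=9: 1 2 3 3 3 3 4 5 6 7 8 9
  i=10: 1 2 3 4 4 4 5 6 7 8 9 10
  i=11: 1 2 3 4 4 5 6 7 8 9 10 11
  i=12: 1 2 3 4 5 6 7 8 9 10 11 12

so w = (10, 3, 8, 7, 1, 11, 12, 2, 9, 4, 6, 5).

D(w) has 36 cells with 9 SE-corners; essential set:

[(1, 9, 0), (3, 7, 1), (4, 2, 0), (4, 6, 1), (7, 2, 1), (7, 6, 2), (7, 9, 4), (9, 6, 3), (11, 5, 4)]


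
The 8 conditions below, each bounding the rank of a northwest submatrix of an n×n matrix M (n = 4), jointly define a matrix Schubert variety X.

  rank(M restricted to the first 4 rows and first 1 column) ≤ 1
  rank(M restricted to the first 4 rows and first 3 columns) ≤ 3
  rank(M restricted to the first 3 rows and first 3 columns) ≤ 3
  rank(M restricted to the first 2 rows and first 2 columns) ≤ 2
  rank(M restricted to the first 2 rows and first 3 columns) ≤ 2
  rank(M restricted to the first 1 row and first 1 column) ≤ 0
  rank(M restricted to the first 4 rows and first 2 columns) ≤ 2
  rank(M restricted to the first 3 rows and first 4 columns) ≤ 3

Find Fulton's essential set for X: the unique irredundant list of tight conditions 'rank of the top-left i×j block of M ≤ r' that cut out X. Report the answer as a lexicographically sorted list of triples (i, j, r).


Recovering R(i,j) via the rank-extension bound from the 8 conditions:

  R[1]: 0  1  1  1
  R[2]: 1  2  2  2
  R[3]: 1  2  3  3
  R[4]: 1  2  3  4

hence w(1..4) = (2, 1, 3, 4).

Rothe diagram D(w) (1 cell), 1 SE-corner (essential condition):

[(1, 1, 0)]


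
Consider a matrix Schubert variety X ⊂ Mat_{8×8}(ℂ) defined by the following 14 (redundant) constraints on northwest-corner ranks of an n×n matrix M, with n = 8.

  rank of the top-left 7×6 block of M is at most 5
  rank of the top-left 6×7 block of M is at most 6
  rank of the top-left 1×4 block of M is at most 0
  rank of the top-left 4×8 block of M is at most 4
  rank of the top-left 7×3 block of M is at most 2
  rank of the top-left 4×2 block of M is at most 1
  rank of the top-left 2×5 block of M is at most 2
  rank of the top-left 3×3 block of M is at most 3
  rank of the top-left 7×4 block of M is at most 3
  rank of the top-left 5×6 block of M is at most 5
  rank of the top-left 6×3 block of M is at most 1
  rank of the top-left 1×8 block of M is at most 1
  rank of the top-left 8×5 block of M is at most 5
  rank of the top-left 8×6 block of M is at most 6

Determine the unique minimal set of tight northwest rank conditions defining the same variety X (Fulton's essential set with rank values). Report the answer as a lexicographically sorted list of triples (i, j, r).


The tightest implied rank at each (i,j), from the 14 conditions:

  i=1: 0 | 0 | 0 | 0 | 1 | 1 | 1 | 1
  i=2: 1 | 1 | 1 | 1 | 2 | 2 | 2 | 2
  i=3: 1 | 1 | 1 | 2 | 3 | 3 | 3 | 3
  i=4: 1 | 1 | 1 | 2 | 3 | 4 | 4 | 4
  i=5: 1 | 1 | 1 | 2 | 3 | 4 | 5 | 5
  i=6: 1 | 1 | 1 | 2 | 3 | 4 | 5 | 6
  i=7: 1 | 2 | 2 | 3 | 4 | 5 | 6 | 7
  i=8: 1 | 2 | 3 | 4 | 5 | 6 | 7 | 8

giving w = (5, 1, 4, 6, 7, 8, 2, 3) via Δ²R.

2 SE-corners of the 12-cell Rothe diagram give Ess(w):

[(1, 4, 0), (6, 3, 1)]


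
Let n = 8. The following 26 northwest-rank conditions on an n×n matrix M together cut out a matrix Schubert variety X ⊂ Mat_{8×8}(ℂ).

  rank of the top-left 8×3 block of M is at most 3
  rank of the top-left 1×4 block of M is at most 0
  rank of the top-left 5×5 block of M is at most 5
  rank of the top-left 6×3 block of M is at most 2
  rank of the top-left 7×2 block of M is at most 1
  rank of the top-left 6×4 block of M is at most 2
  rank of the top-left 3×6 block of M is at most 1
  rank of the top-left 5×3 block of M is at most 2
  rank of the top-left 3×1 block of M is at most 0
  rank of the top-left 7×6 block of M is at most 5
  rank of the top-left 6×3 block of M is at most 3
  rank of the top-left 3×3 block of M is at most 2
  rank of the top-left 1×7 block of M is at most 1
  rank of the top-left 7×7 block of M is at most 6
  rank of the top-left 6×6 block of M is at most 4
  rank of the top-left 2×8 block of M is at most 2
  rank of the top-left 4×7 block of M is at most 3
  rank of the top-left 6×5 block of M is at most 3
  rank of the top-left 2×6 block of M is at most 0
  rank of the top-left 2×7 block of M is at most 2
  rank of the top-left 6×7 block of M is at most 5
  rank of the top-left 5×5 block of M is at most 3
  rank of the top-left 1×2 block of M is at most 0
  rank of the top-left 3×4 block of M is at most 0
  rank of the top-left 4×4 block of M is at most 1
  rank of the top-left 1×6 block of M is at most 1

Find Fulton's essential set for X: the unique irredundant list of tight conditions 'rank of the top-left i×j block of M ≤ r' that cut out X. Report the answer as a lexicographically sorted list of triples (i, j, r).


Recovering R(i,j) via the rank-extension bound from the 26 conditions:

  R[1]: 0  0  0  0  0  0  1  1
  R[2]: 0  0  0  0  0  0  1  2
  R[3]: 0  0  0  0  1  1  2  3
  R[4]: 1  1  1  1  2  2  3  4
  R[5]: 1  1  2  2  3  3  4  5
  R[6]: 1  1  2  2  3  4  5  6
  R[7]: 1  1  2  3  4  5  6  7
  R[8]: 1  2  3  4  5  6  7  8

hence w(1..8) = (7, 8, 5, 1, 3, 6, 4, 2).

Fulton essential set (4 of the 20 Rothe cells):

[(2, 6, 0), (3, 4, 0), (6, 4, 2), (7, 2, 1)]


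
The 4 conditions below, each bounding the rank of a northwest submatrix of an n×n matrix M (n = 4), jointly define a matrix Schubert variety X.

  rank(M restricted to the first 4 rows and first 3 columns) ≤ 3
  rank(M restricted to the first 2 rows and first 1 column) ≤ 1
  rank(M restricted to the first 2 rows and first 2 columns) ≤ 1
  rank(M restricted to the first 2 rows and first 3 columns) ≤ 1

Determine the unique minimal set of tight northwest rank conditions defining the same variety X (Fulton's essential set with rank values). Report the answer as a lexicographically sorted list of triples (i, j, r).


Reconstructing r_w from the 4 given conditions:

  i=1: 1  1  1  1
  i=2: 1  1  1  2
  i=3: 1  2  2  3
  i=4: 1  2  3  4

reading off 1-entries of Δ²R: w = (1, 4, 2, 3).

Fulton essential set (1 of the 2 Rothe cells):

[(2, 3, 1)]


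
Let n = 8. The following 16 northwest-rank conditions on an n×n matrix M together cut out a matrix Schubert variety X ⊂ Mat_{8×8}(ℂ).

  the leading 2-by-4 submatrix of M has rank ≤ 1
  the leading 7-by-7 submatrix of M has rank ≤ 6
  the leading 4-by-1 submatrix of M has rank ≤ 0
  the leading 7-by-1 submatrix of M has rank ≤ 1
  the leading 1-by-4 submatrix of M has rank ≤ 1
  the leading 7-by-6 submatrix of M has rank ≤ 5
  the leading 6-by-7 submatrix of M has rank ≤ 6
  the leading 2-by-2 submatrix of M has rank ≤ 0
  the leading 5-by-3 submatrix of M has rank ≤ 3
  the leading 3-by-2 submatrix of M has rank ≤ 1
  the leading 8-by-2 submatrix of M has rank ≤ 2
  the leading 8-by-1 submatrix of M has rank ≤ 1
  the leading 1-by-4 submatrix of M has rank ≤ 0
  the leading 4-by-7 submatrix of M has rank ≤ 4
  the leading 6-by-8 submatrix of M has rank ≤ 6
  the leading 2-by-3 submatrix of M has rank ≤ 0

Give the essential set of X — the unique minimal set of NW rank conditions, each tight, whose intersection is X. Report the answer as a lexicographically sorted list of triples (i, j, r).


Propagating the 16 rank bounds to every northwest block:

  i=1: 0, 0, 0, 0, 1, 1, 1, 1
  i=2: 0, 0, 0, 1, 2, 2, 2, 2
  i=3: 0, 1, 1, 2, 3, 3, 3, 3
  i=4: 0, 1, 2, 3, 4, 4, 4, 4
  i=5: 1, 2, 3, 4, 5, 5, 5, 5
  i=6: 1, 2, 3, 4, 5, 5, 6, 6
  i=7: 1, 2, 3, 4, 5, 5, 6, 7
  i=8: 1, 2, 3, 4, 5, 6, 7, 8

so w = (5, 4, 2, 3, 1, 7, 8, 6).

|D(w)|=11, |Ess(w)|=4:

[(1, 4, 0), (2, 3, 0), (4, 1, 0), (7, 6, 5)]


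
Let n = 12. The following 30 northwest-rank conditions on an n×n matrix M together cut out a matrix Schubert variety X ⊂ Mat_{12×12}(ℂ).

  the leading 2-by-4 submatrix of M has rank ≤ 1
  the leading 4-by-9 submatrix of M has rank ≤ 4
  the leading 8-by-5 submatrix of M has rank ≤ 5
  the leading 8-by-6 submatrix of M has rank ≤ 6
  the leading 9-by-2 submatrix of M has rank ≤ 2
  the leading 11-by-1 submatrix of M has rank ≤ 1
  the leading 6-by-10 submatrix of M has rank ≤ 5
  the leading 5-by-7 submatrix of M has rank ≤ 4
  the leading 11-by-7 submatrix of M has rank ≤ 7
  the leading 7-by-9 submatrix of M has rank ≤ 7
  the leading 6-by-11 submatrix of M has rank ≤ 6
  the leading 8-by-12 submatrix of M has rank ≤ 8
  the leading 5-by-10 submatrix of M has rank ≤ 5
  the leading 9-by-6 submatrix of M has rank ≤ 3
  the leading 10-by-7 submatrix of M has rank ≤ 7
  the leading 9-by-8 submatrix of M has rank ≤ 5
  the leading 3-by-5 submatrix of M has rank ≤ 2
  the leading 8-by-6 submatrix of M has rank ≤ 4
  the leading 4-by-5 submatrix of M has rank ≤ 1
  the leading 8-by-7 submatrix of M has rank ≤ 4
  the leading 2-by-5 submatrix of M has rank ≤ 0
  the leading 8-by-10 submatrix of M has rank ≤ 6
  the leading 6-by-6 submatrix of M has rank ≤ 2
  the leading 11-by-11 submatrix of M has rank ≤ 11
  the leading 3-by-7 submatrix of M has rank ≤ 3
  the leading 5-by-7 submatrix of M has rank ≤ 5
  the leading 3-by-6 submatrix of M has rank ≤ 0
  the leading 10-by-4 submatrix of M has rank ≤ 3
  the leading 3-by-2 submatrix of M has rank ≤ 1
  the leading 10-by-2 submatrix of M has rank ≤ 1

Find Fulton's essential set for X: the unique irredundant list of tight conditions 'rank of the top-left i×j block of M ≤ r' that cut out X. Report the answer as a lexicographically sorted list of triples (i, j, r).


The tightest implied rank at each (i,j), from the 30 conditions:

  0 0 0 0 0 0 1 1 1 1 1 1
  0 0 0 0 0 0 1 2 2 2 2 2
  0 0 0 0 0 0 1 2 3 3 3 3
  1 1 1 1 1 1 2 3 4 4 4 4
  1 1 2 2 2 2 3 4 5 5 5 5
  1 1 2 2 2 2 3 4 5 5 6 6
  1 1 2 3 3 3 4 5 6 6 7 7
  1 1 2 3 3 3 4 5 6 6 7 8
  1 1 2 3 3 3 4 5 6 7 8 9
  1 1 2 3 4 4 5 6 7 8 9 10
  1 2 3 4 5 5 6 7 8 9 10 11
  1 2 3 4 5 6 7 8 9 10 11 12

giving w = (7, 8, 9, 1, 3, 11, 4, 12, 10, 5, 2, 6) via Δ²R.

D(w) has 33 cells with 6 SE-corners; essential set:

[(3, 6, 0), (6, 6, 2), (6, 10, 5), (8, 10, 6), (9, 6, 3), (10, 2, 1)]


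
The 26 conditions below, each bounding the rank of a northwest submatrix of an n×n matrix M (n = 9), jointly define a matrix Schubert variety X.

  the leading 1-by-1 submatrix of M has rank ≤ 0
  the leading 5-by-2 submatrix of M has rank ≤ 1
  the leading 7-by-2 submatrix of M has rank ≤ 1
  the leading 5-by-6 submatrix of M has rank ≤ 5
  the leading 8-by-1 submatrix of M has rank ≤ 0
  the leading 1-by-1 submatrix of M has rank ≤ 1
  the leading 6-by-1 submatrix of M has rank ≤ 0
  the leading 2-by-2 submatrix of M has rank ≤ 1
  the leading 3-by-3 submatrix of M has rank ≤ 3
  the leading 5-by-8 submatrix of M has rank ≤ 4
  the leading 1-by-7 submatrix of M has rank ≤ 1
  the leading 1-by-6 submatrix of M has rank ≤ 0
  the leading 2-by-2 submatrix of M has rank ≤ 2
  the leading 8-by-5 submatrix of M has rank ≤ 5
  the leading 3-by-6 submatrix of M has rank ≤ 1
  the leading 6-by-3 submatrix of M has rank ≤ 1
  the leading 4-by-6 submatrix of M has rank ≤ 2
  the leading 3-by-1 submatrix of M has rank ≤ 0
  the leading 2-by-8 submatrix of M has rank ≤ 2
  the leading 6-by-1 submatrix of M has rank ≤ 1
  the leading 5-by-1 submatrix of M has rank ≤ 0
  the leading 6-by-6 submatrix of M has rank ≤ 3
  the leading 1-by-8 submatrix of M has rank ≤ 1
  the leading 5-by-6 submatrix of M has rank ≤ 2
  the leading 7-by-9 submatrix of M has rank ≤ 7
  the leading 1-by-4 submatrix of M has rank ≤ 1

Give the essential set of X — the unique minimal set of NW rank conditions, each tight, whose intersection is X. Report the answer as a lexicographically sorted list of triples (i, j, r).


Recovering R(i,j) via the rank-extension bound from the 26 conditions:

  R[1]: 0 | 0 | 0 | 0 | 0 | 0 | 1 | 1 | 1
  R[2]: 0 | 1 | 1 | 1 | 1 | 1 | 2 | 2 | 2
  R[3]: 0 | 1 | 1 | 1 | 1 | 1 | 2 | 3 | 3
  R[4]: 0 | 1 | 1 | 2 | 2 | 2 | 3 | 4 | 4
  R[5]: 0 | 1 | 1 | 2 | 2 | 2 | 3 | 4 | 5
  R[6]: 0 | 1 | 1 | 2 | 3 | 3 | 4 | 5 | 6
  R[7]: 0 | 1 | 2 | 3 | 4 | 4 | 5 | 6 | 7
  R[8]: 0 | 1 | 2 | 3 | 4 | 5 | 6 | 7 | 8
  R[9]: 1 | 2 | 3 | 4 | 5 | 6 | 7 | 8 | 9

giving w = (7, 2, 8, 4, 9, 5, 3, 6, 1) via Δ²R.

ℓ(w)=22; the 5 essential cells (i,j,r):

[(1, 6, 0), (3, 6, 1), (5, 6, 2), (6, 3, 1), (8, 1, 0)]


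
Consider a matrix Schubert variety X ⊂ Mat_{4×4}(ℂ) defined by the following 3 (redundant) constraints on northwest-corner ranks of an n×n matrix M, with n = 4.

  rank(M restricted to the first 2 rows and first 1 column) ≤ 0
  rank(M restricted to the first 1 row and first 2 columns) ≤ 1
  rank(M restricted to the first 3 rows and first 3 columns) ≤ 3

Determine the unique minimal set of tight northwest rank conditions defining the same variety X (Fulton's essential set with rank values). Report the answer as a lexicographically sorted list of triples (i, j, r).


Computing R[i][j] = min implied NW-rank bound (n=4, 3 conditions):

  0, 1, 1, 1
  0, 1, 2, 2
  1, 2, 3, 3
  1, 2, 3, 4

so w = (2, 3, 1, 4).

|D(w)|=2, |Ess(w)|=1:

[(2, 1, 0)]


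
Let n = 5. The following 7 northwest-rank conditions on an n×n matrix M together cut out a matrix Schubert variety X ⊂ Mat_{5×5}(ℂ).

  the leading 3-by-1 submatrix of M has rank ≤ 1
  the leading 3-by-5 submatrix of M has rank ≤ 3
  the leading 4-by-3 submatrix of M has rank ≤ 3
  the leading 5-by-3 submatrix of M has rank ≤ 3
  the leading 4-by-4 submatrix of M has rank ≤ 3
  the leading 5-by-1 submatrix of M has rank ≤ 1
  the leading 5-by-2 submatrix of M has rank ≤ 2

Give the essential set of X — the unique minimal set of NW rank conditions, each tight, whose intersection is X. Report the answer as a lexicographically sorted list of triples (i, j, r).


Rank table r_w(5×5) implied by the 7 constraints:

  1 | 1 | 1 | 1 | 1
  1 | 2 | 2 | 2 | 2
  1 | 2 | 3 | 3 | 3
  1 | 2 | 3 | 3 | 4
  1 | 2 | 3 | 4 | 5

so w = (1, 2, 3, 5, 4).

ℓ(w)=1; the 1 essential cell (i,j,r):

[(4, 4, 3)]


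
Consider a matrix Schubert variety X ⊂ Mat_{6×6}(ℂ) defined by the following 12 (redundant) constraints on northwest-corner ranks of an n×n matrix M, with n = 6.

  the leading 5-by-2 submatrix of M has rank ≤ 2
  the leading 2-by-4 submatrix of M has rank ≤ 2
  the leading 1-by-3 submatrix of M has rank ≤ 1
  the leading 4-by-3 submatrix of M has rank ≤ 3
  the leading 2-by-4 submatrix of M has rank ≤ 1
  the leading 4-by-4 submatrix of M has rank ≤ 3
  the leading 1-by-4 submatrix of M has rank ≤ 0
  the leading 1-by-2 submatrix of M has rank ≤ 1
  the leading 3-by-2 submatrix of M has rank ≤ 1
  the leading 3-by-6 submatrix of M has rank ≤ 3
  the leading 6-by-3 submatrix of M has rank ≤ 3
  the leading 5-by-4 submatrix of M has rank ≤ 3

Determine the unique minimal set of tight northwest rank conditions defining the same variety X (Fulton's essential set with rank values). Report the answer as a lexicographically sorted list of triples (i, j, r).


Computing R[i][j] = min implied NW-rank bound (n=6, 12 conditions):

  0 | 0 | 0 | 0 | 1 | 1
  1 | 1 | 1 | 1 | 2 | 2
  1 | 1 | 2 | 2 | 3 | 3
  1 | 2 | 3 | 3 | 4 | 4
  1 | 2 | 3 | 3 | 4 | 5
  1 | 2 | 3 | 4 | 5 | 6

the unique w with this rank table is (5, 1, 3, 2, 6, 4).

3 SE-corners of the 6-cell Rothe diagram give Ess(w):

[(1, 4, 0), (3, 2, 1), (5, 4, 3)]


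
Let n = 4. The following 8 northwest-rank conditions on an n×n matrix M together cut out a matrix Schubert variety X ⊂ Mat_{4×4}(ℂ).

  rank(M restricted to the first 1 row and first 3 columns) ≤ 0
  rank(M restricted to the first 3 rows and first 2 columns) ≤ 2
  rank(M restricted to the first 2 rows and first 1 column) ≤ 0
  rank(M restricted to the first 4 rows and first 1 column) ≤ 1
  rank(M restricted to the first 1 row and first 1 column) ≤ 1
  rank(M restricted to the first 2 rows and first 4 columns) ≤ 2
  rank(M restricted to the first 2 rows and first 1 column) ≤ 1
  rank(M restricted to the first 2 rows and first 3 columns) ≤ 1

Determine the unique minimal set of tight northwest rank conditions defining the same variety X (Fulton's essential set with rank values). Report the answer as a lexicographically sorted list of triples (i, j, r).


The tightest implied rank at each (i,j), from the 8 conditions:

  0 | 0 | 0 | 1
  0 | 1 | 1 | 2
  1 | 2 | 2 | 3
  1 | 2 | 3 | 4

giving w = (4, 2, 1, 3) via Δ²R.

D(w) has 4 cells with 2 SE-corners; essential set:

[(1, 3, 0), (2, 1, 0)]
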